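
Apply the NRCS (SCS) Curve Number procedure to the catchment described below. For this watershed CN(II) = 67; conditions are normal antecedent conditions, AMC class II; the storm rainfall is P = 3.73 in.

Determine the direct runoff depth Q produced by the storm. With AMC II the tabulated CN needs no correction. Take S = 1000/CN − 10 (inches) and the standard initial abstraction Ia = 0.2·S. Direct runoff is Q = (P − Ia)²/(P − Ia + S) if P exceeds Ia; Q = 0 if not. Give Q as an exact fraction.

Q = 338228881/344319700 in ≈ 0.982 in

Average conditions: CN = 67 (no AMC adjustment).
Retention S: 1000/CN − 10 with CN=67.000 → S = 330/67 ≈ 4.925 in
Initial abstraction Ia = S/5 = (330/67)/5 = 66/67 ≈ 0.985 in
P − Ia = 3.730 − 0.985 = 18391/6700 ≈ 2.745 in (> 0, runoff occurs)
Q: (18391/6700)² ÷ (51391/6700) = 338228881/344319700 in (≈ 0.982 in)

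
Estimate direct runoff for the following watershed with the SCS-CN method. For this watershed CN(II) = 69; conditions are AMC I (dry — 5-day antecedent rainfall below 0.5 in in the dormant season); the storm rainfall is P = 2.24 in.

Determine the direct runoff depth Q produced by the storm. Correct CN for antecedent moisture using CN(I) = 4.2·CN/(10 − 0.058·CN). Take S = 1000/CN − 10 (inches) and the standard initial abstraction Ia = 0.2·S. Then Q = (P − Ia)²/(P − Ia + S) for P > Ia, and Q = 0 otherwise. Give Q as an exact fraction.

Q = 1659842/1771148925 in ≈ 0.001 in

Adjust CN=69 to AMC I: 4.2·69/(10 − 0.058·69) → (1449/5) ÷ (2999/500) = 144900/2999 ≈ 48.316
Retention S: 1000/CN − 10 with CN=48.316 → S = 15500/1449 ≈ 10.697 in
Ia = 0.2S: 0.2·10.697 = 2.139 in (exactly 3100/1449)
P − Ia = 2.240 − 2.139 = 3644/36225 ≈ 0.101 in (> 0, runoff occurs)
Q: (3644/36225)² ÷ (391144/36225) = 1659842/1771148925 in (≈ 0.001 in)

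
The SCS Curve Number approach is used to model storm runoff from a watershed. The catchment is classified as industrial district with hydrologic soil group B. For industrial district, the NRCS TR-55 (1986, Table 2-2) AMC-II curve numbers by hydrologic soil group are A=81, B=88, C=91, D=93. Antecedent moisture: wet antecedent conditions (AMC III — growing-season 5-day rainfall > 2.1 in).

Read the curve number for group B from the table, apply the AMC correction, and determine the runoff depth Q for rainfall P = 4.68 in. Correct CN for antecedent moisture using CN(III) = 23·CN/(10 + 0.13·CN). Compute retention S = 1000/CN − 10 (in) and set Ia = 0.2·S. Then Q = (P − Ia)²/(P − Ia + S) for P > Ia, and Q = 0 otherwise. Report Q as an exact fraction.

NRCS table: industrial district, soil group B → CN(II) = 88
Wet (AMC III): CN(III) = 23·88/(10 + 0.13·88) = 2024/(536/25) = 6325/67 ≈ 94.403
Retention S: 1000/CN − 10 with CN=94.403 → S = 150/253 ≈ 0.593 in
Initial abstraction Ia = S/5 = (150/253)/5 = 30/253 ≈ 0.119 in
Excess rainfall: 4.680 − 0.119 = 4.561 in; P > Ia so Q > 0
Q = (28851/6325)²/((28851/6325) + 150/253) = (832380201/40005625)/(32601/6325) = 277460067/68733775 in ≈ 4.037 in

Q = 277460067/68733775 in ≈ 4.037 in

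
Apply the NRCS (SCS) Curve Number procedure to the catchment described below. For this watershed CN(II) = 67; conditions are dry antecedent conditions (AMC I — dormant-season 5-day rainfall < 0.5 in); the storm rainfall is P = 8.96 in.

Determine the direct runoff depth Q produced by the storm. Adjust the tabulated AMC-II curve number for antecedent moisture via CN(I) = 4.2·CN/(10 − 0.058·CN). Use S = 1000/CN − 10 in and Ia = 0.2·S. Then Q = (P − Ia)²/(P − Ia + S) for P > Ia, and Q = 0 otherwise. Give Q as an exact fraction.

Q = 375933321/157595725 in ≈ 2.385 in

Adjust CN=67 to AMC I: 4.2·67/(10 − 0.058·67) → (1407/5) ÷ (3057/500) = 46900/1019 ≈ 46.026
Max retention: S = 1000/(46900/1019) − 10 = 5500/469 in (≈ 11.727 in)
Initial abstraction Ia = S/5 = (5500/469)/5 = 1100/469 ≈ 2.345 in
Excess rainfall: 8.960 − 2.345 = 6.615 in; P > Ia so Q > 0
Runoff Q = (P−Ia)²/(P−Ia+S) = (6.615)²/(6.615+11.727) = 375933321/157595725 ≈ 2.385 in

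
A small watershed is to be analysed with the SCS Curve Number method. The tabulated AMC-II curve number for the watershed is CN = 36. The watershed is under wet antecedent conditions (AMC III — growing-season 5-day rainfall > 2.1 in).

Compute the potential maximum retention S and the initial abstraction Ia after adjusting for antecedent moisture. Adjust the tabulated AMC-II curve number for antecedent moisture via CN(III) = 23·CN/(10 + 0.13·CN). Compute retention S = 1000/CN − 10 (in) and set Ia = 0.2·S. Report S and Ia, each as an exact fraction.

Adjust CN=36 to AMC III: 23·36/(10 + 0.13·36) → 828 ÷ (367/25) = 20700/367 ≈ 56.403
Retention S: 1000/CN − 10 with CN=56.403 → S = 1600/207 ≈ 7.729 in
Ia = 0.2·(1600/207) = 320/207 in ≈ 1.546 in

S = 1600/207 in ≈ 7.729 in; Ia = 320/207 in ≈ 1.546 in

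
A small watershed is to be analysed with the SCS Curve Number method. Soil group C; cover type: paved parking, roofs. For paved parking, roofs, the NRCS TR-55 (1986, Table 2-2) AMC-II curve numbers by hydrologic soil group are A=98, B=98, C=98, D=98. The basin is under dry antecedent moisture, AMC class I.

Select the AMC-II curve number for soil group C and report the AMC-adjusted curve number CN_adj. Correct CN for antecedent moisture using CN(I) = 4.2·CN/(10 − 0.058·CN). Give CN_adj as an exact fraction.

NRCS table: paved parking, roofs, soil group C → CN(II) = 98
CN(I) from CN(II)=98: (4.2·98)/(10 − 0.058·98) = 102900/1079 ≈ 95.366

CN_adj = 102900/1079 ≈ 95.366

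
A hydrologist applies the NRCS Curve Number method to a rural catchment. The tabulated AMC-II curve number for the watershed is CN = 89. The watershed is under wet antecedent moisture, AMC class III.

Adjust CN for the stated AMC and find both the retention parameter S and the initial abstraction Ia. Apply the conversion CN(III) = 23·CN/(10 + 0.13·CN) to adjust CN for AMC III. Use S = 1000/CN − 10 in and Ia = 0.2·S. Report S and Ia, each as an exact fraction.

S = 1100/2047 in ≈ 0.537 in; Ia = 220/2047 in ≈ 0.107 in

CN(III) from CN(II)=89: (23·89)/(10 + 0.13·89) = 204700/2157 ≈ 94.900
S = 1000/(204700/2157) − 10 = 1100/2047 in ≈ 0.537 in
Ia = 0.2S: 0.2·0.537 = 0.107 in (exactly 220/2047)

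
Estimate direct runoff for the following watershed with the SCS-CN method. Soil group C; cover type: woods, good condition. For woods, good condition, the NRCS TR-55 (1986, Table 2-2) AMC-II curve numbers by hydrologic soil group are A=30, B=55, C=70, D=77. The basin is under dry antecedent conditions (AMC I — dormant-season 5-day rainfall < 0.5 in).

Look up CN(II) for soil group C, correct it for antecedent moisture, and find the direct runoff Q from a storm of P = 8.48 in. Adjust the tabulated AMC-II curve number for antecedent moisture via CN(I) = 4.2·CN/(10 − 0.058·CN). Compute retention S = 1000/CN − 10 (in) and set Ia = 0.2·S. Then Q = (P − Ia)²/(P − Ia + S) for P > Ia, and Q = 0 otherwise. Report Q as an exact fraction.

NRCS table: woods, good condition, soil group C → CN(II) = 70
Adjust CN=70 to AMC I: 4.2·70/(10 − 0.058·70) → 294 ÷ (297/50) = 4900/99 ≈ 49.495
Max retention: S = 1000/(4900/99) − 10 = 500/49 in (≈ 10.204 in)
Ia = 0.2·(500/49) = 100/49 in ≈ 2.041 in
P − Ia = 8.480 − 2.041 = 7888/1225 ≈ 6.439 in (> 0, runoff occurs)
Q: (7888/1225)² ÷ (20388/1225) = 15555136/6243825 in (≈ 2.491 in)

Q = 15555136/6243825 in ≈ 2.491 in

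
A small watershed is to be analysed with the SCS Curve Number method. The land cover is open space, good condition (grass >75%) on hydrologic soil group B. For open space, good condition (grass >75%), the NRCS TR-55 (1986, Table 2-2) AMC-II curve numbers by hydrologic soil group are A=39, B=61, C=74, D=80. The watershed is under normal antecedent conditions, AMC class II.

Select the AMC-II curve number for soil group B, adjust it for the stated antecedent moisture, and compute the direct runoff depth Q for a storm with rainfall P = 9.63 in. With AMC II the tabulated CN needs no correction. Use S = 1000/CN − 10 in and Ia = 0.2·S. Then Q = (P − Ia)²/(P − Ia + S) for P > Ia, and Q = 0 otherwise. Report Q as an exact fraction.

Q = 865063083/182884100 in ≈ 4.730 in

NRCS table: open space, good condition (grass >75%), soil group B → CN(II) = 61
AMC II — tabulated CN = 61 applies directly.
S = 1000/61 − 10 = 390/61 in ≈ 6.393 in
Ia = 0.2·(390/61) = 78/61 in ≈ 1.279 in
Since P=9.630 > Ia=1.279: effective rainfall P−Ia = 50943/6100 in
Q = (50943/6100)²/((50943/6100) + 390/61) = (2595189249/37210000)/(89943/6100) = 865063083/182884100 in ≈ 4.730 in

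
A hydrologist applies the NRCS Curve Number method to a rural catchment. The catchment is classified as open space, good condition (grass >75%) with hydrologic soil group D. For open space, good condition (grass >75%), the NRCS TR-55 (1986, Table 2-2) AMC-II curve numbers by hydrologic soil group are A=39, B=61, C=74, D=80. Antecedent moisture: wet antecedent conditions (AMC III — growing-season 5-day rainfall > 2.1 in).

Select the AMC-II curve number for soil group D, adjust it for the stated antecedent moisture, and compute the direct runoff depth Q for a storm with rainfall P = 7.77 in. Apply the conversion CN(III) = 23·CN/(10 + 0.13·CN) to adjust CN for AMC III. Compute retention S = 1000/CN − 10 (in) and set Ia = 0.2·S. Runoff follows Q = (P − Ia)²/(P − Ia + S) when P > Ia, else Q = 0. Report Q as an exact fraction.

NRCS table: open space, good condition (grass >75%), soil group D → CN(II) = 80
Wet (AMC III): CN(III) = 23·80/(10 + 0.13·80) = 1840/(102/5) = 4600/51 ≈ 90.196
S = 1000/(4600/51) − 10 = 25/23 in ≈ 1.087 in
Ia = 0.2·(25/23) = 5/23 in ≈ 0.217 in
Excess rainfall: 7.770 − 0.217 = 7.553 in; P > Ia so Q > 0
Q = (17371/2300)²/((17371/2300) + 25/23) = (301751641/5290000)/(19871/2300) = 301751641/45703300 in ≈ 6.602 in

Q = 301751641/45703300 in ≈ 6.602 in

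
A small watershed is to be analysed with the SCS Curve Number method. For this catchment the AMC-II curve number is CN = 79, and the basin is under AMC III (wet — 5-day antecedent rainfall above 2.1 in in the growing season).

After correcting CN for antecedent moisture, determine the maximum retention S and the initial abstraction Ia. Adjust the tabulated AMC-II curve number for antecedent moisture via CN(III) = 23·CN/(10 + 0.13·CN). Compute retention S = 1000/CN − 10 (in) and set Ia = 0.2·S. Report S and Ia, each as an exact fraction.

S = 2100/1817 in ≈ 1.156 in; Ia = 420/1817 in ≈ 0.231 in

Wet (AMC III): CN(III) = 23·79/(10 + 0.13·79) = 1817/(2027/100) = 181700/2027 ≈ 89.640
S = 1000/(181700/2027) − 10 = 2100/1817 in ≈ 1.156 in
Ia = 0.2S: 0.2·1.156 = 0.231 in (exactly 420/1817)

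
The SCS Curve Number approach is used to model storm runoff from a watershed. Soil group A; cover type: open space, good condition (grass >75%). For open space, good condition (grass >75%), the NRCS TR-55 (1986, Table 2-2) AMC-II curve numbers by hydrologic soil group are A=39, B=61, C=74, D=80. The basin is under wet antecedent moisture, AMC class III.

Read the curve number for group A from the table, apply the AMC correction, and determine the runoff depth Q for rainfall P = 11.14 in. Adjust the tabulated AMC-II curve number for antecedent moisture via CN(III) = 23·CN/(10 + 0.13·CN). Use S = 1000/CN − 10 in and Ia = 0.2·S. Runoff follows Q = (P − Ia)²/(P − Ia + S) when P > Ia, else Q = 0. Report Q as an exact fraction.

NRCS table: open space, good condition (grass >75%), soil group A → CN(II) = 39
CN(III) from CN(II)=39: (23·39)/(10 + 0.13·39) = 89700/1507 ≈ 59.522
Max retention: S = 1000/(89700/1507) − 10 = 6100/897 in (≈ 6.800 in)
Ia = 0.2·(6100/897) = 1220/897 in ≈ 1.360 in
Since P=11.140 > Ia=1.360: effective rainfall P−Ia = 438629/44850 in
Runoff Q = (P−Ia)²/(P−Ia+S) = (9.780)²/(9.780+6.800) = 192395399641/33351760650 ≈ 5.769 in

Q = 192395399641/33351760650 in ≈ 5.769 in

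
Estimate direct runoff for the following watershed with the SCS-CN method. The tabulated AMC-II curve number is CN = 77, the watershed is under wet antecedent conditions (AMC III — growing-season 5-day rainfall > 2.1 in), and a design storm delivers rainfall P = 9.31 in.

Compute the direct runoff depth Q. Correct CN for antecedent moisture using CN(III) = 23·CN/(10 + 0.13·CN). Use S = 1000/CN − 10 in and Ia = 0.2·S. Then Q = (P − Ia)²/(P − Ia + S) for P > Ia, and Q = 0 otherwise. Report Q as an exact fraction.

Q = 4856277969/613589900 in ≈ 7.915 in

CN(III) from CN(II)=77: (23·77)/(10 + 0.13·77) = 7700/87 ≈ 88.506
Retention S: 1000/CN − 10 with CN=88.506 → S = 100/77 ≈ 1.299 in
Initial abstraction Ia = S/5 = (100/77)/5 = 20/77 ≈ 0.260 in
Since P=9.310 > Ia=0.260: effective rainfall P−Ia = 69687/7700 in
Q: (69687/7700)² ÷ (79687/7700) = 4856277969/613589900 in (≈ 7.915 in)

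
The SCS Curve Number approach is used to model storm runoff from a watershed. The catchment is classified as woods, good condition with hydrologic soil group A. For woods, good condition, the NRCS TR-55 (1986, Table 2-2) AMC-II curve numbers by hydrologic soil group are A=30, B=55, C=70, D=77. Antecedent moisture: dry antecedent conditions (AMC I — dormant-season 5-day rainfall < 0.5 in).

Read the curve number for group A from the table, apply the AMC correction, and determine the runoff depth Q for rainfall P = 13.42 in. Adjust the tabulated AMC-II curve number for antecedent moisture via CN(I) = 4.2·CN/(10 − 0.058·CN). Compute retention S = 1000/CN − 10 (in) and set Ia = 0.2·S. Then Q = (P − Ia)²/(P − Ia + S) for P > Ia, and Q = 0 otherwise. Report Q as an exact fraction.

NRCS table: woods, good condition, soil group A → CN(II) = 30
Dry (AMC I): CN(I) = 4.2·30/(10 − 0.058·30) = 126/(413/50) = 900/59 ≈ 15.254
Max retention: S = 1000/(900/59) − 10 = 500/9 in (≈ 55.556 in)
Ia = 0.2S: 0.2·55.556 = 11.111 in (exactly 100/9)
Excess rainfall: 13.420 − 11.111 = 2.309 in; P > Ia so Q > 0
Q = (1039/450)²/((1039/450) + 500/9) = (1079521/202500)/(26039/450) = 1079521/11717550 in ≈ 0.092 in

Q = 1079521/11717550 in ≈ 0.092 in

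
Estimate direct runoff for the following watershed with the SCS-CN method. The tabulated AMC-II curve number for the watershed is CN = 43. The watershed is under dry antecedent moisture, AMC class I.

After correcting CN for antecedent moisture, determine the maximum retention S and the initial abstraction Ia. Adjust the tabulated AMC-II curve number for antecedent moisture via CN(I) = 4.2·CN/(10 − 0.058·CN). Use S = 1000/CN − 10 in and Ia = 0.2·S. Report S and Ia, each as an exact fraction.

Dry (AMC I): CN(I) = 4.2·43/(10 − 0.058·43) = (903/5)/(3753/500) = 30100/1251 ≈ 24.061
Max retention: S = 1000/(30100/1251) − 10 = 9500/301 in (≈ 31.561 in)
Initial abstraction Ia = S/5 = (9500/301)/5 = 1900/301 ≈ 6.312 in

S = 9500/301 in ≈ 31.561 in; Ia = 1900/301 in ≈ 6.312 in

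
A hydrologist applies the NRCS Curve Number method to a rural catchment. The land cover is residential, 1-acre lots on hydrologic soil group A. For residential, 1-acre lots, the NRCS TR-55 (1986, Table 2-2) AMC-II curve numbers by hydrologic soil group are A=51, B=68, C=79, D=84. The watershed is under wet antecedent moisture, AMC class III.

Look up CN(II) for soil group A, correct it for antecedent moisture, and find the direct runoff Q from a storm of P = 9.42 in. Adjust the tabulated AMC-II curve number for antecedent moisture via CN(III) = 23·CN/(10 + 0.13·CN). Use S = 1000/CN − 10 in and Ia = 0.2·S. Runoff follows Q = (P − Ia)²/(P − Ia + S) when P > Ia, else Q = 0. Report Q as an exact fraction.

Q = 253495131289/43898527950 in ≈ 5.775 in

NRCS table: residential, 1-acre lots, soil group A → CN(II) = 51
CN(III) from CN(II)=51: (23·51)/(10 + 0.13·51) = 117300/1663 ≈ 70.535
Max retention: S = 1000/(117300/1663) − 10 = 4900/1173 in (≈ 4.177 in)
Initial abstraction Ia = S/5 = (4900/1173)/5 = 980/1173 ≈ 0.835 in
Since P=9.420 > Ia=0.835: effective rainfall P−Ia = 503483/58650 in
Q = (503483/58650)²/((503483/58650) + 4900/1173) = (253495131289/3439822500)/(748483/58650) = 253495131289/43898527950 in ≈ 5.775 in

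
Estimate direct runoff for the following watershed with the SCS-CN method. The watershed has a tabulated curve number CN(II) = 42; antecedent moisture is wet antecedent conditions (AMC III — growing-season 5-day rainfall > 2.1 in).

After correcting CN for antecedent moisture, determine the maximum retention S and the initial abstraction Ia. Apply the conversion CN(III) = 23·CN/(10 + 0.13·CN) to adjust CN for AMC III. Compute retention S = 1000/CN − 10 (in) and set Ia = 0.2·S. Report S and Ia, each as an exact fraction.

S = 2900/483 in ≈ 6.004 in; Ia = 580/483 in ≈ 1.201 in

CN(III) from CN(II)=42: (23·42)/(10 + 0.13·42) = 48300/773 ≈ 62.484
Max retention: S = 1000/(48300/773) − 10 = 2900/483 in (≈ 6.004 in)
Ia = 0.2·(2900/483) = 580/483 in ≈ 1.201 in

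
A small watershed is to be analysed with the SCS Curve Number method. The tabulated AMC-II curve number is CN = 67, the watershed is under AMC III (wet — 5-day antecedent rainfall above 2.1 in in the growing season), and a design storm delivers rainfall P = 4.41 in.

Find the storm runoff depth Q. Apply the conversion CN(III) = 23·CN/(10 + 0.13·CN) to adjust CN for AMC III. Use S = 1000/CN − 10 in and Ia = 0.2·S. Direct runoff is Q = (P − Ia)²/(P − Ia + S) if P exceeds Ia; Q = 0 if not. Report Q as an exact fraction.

CN(III) from CN(II)=67: (23·67)/(10 + 0.13·67) = 154100/1871 ≈ 82.362
Retention S: 1000/CN − 10 with CN=82.362 → S = 3300/1541 ≈ 2.141 in
Ia = 0.2S: 0.2·2.141 = 0.428 in (exactly 660/1541)
P − Ia = 4.410 − 0.428 = 613581/154100 ≈ 3.982 in (> 0, runoff occurs)
Q = (613581/154100)²/((613581/154100) + 3300/1541) = (376481643561/23746810000)/(943581/154100) = 125493881187/48468610700 in ≈ 2.589 in

Q = 125493881187/48468610700 in ≈ 2.589 in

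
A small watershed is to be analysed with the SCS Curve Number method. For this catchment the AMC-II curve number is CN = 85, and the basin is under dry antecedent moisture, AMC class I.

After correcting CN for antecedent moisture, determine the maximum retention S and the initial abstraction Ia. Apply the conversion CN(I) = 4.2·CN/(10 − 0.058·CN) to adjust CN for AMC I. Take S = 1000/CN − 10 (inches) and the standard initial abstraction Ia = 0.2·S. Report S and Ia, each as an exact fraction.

CN(I) from CN(II)=85: (4.2·85)/(10 − 0.058·85) = 11900/169 ≈ 70.414
Retention S: 1000/CN − 10 with CN=70.414 → S = 500/119 ≈ 4.202 in
Initial abstraction Ia = S/5 = (500/119)/5 = 100/119 ≈ 0.840 in

S = 500/119 in ≈ 4.202 in; Ia = 100/119 in ≈ 0.840 in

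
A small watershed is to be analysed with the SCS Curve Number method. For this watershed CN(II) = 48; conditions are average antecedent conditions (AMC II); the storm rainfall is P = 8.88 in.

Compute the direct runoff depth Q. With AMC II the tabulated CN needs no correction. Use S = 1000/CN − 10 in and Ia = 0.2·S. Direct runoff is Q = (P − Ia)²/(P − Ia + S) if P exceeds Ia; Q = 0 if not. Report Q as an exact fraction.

Q = 1014049/394800 in ≈ 2.569 in

CN(II) = 48; AMC II needs no correction.
S = 1000/48 − 10 = 65/6 in ≈ 10.833 in
Ia = 0.2·(65/6) = 13/6 in ≈ 2.167 in
Since P=8.880 > Ia=2.167: effective rainfall P−Ia = 1007/150 in
Q: (1007/150)² ÷ (1316/75) = 1014049/394800 in (≈ 2.569 in)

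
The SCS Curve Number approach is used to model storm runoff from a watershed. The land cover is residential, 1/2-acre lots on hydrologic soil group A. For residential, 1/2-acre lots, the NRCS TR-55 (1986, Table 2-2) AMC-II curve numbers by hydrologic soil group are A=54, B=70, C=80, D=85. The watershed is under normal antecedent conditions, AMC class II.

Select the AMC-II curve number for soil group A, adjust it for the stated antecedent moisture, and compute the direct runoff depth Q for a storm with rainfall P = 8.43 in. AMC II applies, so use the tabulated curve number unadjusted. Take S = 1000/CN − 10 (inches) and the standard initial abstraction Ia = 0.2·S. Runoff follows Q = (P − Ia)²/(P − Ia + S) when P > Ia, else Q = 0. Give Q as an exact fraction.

Q = 329821921/111134700 in ≈ 2.968 in

NRCS table: residential, 1/2-acre lots, soil group A → CN(II) = 54
CN(II) = 54; AMC II needs no correction.
S = 1000/54 − 10 = 230/27 in ≈ 8.519 in
Initial abstraction Ia = S/5 = (230/27)/5 = 46/27 ≈ 1.704 in
Excess rainfall: 8.430 − 1.704 = 6.726 in; P > Ia so Q > 0
Runoff Q = (P−Ia)²/(P−Ia+S) = (6.726)²/(6.726+8.519) = 329821921/111134700 ≈ 2.968 in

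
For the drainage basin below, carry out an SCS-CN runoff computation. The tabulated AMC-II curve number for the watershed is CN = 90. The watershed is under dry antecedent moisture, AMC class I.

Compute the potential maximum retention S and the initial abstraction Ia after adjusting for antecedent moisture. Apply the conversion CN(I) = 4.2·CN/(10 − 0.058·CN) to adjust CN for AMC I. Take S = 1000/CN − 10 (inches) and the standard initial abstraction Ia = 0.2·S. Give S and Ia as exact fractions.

CN(I) from CN(II)=90: (4.2·90)/(10 − 0.058·90) = 18900/239 ≈ 79.079
S = 1000/(18900/239) − 10 = 500/189 in ≈ 2.646 in
Ia = 0.2·(500/189) = 100/189 in ≈ 0.529 in

S = 500/189 in ≈ 2.646 in; Ia = 100/189 in ≈ 0.529 in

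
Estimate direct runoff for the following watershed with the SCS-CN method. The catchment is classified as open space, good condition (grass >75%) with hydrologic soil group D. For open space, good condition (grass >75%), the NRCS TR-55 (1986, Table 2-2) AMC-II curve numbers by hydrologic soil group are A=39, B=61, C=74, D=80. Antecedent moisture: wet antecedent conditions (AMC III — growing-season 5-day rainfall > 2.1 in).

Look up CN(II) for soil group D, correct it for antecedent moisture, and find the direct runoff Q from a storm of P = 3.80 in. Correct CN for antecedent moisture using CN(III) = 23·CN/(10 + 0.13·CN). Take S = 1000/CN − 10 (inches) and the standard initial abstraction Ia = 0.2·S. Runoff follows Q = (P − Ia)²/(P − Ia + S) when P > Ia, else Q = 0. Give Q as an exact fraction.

Q = 169744/61755 in ≈ 2.749 in

NRCS table: open space, good condition (grass >75%), soil group D → CN(II) = 80
Wet (AMC III): CN(III) = 23·80/(10 + 0.13·80) = 1840/(102/5) = 4600/51 ≈ 90.196
Max retention: S = 1000/(4600/51) − 10 = 25/23 in (≈ 1.087 in)
Initial abstraction Ia = S/5 = (25/23)/5 = 5/23 ≈ 0.217 in
P − Ia = 3.800 − 0.217 = 412/115 ≈ 3.583 in (> 0, runoff occurs)
Runoff Q = (P−Ia)²/(P−Ia+S) = (3.583)²/(3.583+1.087) = 169744/61755 ≈ 2.749 in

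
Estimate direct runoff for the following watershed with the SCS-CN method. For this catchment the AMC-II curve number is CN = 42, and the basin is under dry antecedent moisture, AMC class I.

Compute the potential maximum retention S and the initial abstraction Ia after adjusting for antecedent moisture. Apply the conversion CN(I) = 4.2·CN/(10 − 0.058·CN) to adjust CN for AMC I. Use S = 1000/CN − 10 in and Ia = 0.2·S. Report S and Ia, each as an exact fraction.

S = 14500/441 in ≈ 32.880 in; Ia = 2900/441 in ≈ 6.576 in

Adjust CN=42 to AMC I: 4.2·42/(10 − 0.058·42) → (882/5) ÷ (1891/250) = 44100/1891 ≈ 23.321
S = 1000/(44100/1891) − 10 = 14500/441 in ≈ 32.880 in
Initial abstraction Ia = S/5 = (14500/441)/5 = 2900/441 ≈ 6.576 in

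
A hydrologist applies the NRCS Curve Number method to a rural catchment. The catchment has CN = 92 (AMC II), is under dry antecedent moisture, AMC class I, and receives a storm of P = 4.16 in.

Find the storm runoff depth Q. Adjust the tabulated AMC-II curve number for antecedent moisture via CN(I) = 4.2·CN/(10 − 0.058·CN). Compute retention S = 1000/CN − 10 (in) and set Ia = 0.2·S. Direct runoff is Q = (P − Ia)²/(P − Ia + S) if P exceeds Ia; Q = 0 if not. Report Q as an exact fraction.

Dry (AMC I): CN(I) = 4.2·92/(10 − 0.058·92) = (1932/5)/(583/125) = 48300/583 ≈ 82.847
S = 1000/(48300/583) − 10 = 1000/483 in ≈ 2.070 in
Initial abstraction Ia = S/5 = (1000/483)/5 = 200/483 ≈ 0.414 in
P − Ia = 4.160 − 0.414 = 45232/12075 ≈ 3.746 in (> 0, runoff occurs)
Q: (45232/12075)² ÷ (70232/12075) = 255741728/106006425 in (≈ 2.413 in)

Q = 255741728/106006425 in ≈ 2.413 in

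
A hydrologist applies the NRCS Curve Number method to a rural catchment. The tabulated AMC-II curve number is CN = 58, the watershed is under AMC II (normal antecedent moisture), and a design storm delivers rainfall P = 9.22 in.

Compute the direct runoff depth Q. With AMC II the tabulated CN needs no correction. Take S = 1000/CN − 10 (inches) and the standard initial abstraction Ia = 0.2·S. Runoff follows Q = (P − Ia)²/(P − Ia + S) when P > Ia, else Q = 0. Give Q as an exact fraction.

CN(II) = 58; AMC II needs no correction.
S = 1000/58 − 10 = 210/29 in ≈ 7.241 in
Initial abstraction Ia = S/5 = (210/29)/5 = 42/29 ≈ 1.448 in
P − Ia = 9.220 − 1.448 = 11269/1450 ≈ 7.772 in (> 0, runoff occurs)
Runoff Q = (P−Ia)²/(P−Ia+S) = (7.772)²/(7.772+7.241) = 126990361/31565050 ≈ 4.023 in

Q = 126990361/31565050 in ≈ 4.023 in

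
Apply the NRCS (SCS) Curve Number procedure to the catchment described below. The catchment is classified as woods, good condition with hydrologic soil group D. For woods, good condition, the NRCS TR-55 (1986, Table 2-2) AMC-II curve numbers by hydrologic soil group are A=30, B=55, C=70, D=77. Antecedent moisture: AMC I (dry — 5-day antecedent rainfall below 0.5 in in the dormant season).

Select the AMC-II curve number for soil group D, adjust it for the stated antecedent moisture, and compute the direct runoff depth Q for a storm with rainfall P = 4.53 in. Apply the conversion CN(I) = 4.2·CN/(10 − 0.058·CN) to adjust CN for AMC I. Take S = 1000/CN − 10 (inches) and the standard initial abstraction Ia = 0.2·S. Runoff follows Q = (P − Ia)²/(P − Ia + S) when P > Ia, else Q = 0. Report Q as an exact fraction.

Q = 252507255001/267209411700 in ≈ 0.945 in

NRCS table: woods, good condition, soil group D → CN(II) = 77
CN(I) from CN(II)=77: (4.2·77)/(10 − 0.058·77) = 161700/2767 ≈ 58.439
S = 1000/(161700/2767) − 10 = 11500/1617 in ≈ 7.112 in
Ia = 0.2S: 0.2·7.112 = 1.422 in (exactly 2300/1617)
Excess rainfall: 4.530 − 1.422 = 3.108 in; P > Ia so Q > 0
Runoff Q = (P−Ia)²/(P−Ia+S) = (3.108)²/(3.108+7.112) = 252507255001/267209411700 ≈ 0.945 in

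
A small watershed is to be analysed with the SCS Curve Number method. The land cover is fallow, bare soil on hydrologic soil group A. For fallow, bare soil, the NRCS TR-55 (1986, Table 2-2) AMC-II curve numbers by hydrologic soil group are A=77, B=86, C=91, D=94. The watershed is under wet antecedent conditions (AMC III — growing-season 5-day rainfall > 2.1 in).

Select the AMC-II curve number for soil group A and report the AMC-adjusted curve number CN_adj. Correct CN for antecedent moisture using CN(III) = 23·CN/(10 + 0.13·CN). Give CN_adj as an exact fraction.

CN_adj = 7700/87 ≈ 88.506

NRCS table: fallow, bare soil, soil group A → CN(II) = 77
Adjust CN=77 to AMC III: 23·77/(10 + 0.13·77) → 1771 ÷ (2001/100) = 7700/87 ≈ 88.506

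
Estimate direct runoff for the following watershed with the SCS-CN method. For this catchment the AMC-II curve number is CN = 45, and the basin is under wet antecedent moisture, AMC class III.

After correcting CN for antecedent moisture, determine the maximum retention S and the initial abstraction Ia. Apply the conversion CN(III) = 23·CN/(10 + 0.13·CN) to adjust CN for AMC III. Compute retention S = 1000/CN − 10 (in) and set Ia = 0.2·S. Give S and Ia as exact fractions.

S = 1100/207 in ≈ 5.314 in; Ia = 220/207 in ≈ 1.063 in

Wet (AMC III): CN(III) = 23·45/(10 + 0.13·45) = 1035/(317/20) = 20700/317 ≈ 65.300
S = 1000/(20700/317) − 10 = 1100/207 in ≈ 5.314 in
Ia = 0.2S: 0.2·5.314 = 1.063 in (exactly 220/207)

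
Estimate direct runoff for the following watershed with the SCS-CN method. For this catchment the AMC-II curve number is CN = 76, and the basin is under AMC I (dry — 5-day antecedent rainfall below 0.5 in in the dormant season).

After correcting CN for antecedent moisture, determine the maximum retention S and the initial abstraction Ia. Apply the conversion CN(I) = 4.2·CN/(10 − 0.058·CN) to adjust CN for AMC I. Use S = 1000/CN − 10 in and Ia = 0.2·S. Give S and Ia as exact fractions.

Adjust CN=76 to AMC I: 4.2·76/(10 − 0.058·76) → (1596/5) ÷ (699/125) = 13300/233 ≈ 57.082
Max retention: S = 1000/(13300/233) − 10 = 1000/133 in (≈ 7.519 in)
Initial abstraction Ia = S/5 = (1000/133)/5 = 200/133 ≈ 1.504 in

S = 1000/133 in ≈ 7.519 in; Ia = 200/133 in ≈ 1.504 in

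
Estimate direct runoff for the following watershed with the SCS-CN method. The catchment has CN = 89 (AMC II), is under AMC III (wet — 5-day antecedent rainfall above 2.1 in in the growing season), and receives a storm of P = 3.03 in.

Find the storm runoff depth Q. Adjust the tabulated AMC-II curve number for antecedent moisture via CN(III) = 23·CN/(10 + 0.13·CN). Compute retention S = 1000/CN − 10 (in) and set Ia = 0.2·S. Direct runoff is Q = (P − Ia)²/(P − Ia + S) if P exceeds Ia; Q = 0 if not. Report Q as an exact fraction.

Q = 357892294081/144976932700 in ≈ 2.469 in

Adjust CN=89 to AMC III: 23·89/(10 + 0.13·89) → 2047 ÷ (2157/100) = 204700/2157 ≈ 94.900
Retention S: 1000/CN − 10 with CN=94.900 → S = 1100/2047 ≈ 0.537 in
Ia = 0.2·(1100/2047) = 220/2047 in ≈ 0.107 in
P − Ia = 3.030 − 0.107 = 598241/204700 ≈ 2.923 in (> 0, runoff occurs)
Q = (598241/204700)²/((598241/204700) + 1100/2047) = (357892294081/41902090000)/(708241/204700) = 357892294081/144976932700 in ≈ 2.469 in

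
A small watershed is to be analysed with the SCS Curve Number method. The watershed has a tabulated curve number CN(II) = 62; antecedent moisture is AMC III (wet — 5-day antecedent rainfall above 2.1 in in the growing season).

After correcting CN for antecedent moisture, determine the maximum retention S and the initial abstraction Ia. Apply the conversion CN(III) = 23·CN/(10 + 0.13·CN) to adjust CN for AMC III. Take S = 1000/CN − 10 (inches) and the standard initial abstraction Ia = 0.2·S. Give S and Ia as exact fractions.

S = 1900/713 in ≈ 2.665 in; Ia = 380/713 in ≈ 0.533 in

Wet (AMC III): CN(III) = 23·62/(10 + 0.13·62) = 1426/(903/50) = 71300/903 ≈ 78.959
S = 1000/(71300/903) − 10 = 1900/713 in ≈ 2.665 in
Ia = 0.2S: 0.2·2.665 = 0.533 in (exactly 380/713)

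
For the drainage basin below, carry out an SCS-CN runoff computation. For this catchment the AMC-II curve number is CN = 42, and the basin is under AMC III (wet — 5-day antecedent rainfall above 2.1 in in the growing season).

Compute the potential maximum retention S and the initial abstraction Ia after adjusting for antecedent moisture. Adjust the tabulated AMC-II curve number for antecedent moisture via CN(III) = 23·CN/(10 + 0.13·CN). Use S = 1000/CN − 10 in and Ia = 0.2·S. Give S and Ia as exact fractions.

S = 2900/483 in ≈ 6.004 in; Ia = 580/483 in ≈ 1.201 in

CN(III) from CN(II)=42: (23·42)/(10 + 0.13·42) = 48300/773 ≈ 62.484
S = 1000/(48300/773) − 10 = 2900/483 in ≈ 6.004 in
Initial abstraction Ia = S/5 = (2900/483)/5 = 580/483 ≈ 1.201 in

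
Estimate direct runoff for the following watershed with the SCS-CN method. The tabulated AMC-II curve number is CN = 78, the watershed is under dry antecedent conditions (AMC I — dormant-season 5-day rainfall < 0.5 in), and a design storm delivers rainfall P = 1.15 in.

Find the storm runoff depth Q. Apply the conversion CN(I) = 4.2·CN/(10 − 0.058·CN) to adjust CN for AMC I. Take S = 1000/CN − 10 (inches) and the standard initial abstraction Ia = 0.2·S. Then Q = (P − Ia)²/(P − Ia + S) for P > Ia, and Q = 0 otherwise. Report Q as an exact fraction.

Q = 0 in ≈ 0.000 in

CN(I) from CN(II)=78: (4.2·78)/(10 − 0.058·78) = 81900/1369 ≈ 59.825
Max retention: S = 1000/(81900/1369) − 10 = 5500/819 in (≈ 6.716 in)
Ia = 0.2S: 0.2·6.716 = 1.343 in (exactly 1100/819)
P = 1.150 ≤ Ia = 1.343 in: entire storm abstracted, Q = 0.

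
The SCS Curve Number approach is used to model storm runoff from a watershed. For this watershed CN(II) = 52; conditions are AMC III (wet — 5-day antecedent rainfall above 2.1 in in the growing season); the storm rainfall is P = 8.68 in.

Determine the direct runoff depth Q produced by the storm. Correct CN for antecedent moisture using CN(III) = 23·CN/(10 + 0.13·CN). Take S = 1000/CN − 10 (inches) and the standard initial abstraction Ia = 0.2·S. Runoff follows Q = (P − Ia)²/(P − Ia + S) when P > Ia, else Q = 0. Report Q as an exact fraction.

Adjust CN=52 to AMC III: 23·52/(10 + 0.13·52) → 1196 ÷ (419/25) = 29900/419 ≈ 71.360
Retention S: 1000/CN − 10 with CN=71.360 → S = 1200/299 ≈ 4.013 in
Ia = 0.2·(1200/299) = 240/299 in ≈ 0.803 in
Excess rainfall: 8.680 − 0.803 = 7.877 in; P > Ia so Q > 0
Q: (58883/7475)² ÷ (88883/7475) = 3467207689/664400425 in (≈ 5.219 in)

Q = 3467207689/664400425 in ≈ 5.219 in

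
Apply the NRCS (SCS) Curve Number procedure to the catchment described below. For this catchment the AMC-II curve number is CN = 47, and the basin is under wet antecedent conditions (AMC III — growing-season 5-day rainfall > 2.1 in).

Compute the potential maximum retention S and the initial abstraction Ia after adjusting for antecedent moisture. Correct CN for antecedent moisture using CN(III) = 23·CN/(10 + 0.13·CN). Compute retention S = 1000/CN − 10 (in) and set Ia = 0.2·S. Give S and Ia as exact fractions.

S = 5300/1081 in ≈ 4.903 in; Ia = 1060/1081 in ≈ 0.981 in

CN(III) from CN(II)=47: (23·47)/(10 + 0.13·47) = 108100/1611 ≈ 67.101
Max retention: S = 1000/(108100/1611) − 10 = 5300/1081 in (≈ 4.903 in)
Ia = 0.2S: 0.2·4.903 = 0.981 in (exactly 1060/1081)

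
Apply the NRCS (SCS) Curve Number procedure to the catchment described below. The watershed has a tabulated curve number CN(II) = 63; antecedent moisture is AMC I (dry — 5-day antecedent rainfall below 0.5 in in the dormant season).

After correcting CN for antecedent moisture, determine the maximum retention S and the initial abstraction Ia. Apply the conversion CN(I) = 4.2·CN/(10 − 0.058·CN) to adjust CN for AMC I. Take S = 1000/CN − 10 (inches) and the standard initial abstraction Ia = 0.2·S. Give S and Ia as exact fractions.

Adjust CN=63 to AMC I: 4.2·63/(10 − 0.058·63) → (1323/5) ÷ (3173/500) = 132300/3173 ≈ 41.696
Max retention: S = 1000/(132300/3173) − 10 = 18500/1323 in (≈ 13.983 in)
Ia = 0.2·(18500/1323) = 3700/1323 in ≈ 2.797 in

S = 18500/1323 in ≈ 13.983 in; Ia = 3700/1323 in ≈ 2.797 in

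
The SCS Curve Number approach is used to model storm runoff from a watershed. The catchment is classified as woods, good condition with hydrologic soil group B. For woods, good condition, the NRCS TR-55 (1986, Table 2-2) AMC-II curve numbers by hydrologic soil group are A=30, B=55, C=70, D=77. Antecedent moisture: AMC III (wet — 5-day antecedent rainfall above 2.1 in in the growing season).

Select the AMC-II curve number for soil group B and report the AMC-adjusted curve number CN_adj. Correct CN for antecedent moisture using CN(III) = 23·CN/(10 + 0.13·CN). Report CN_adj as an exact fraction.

NRCS table: woods, good condition, soil group B → CN(II) = 55
Wet (AMC III): CN(III) = 23·55/(10 + 0.13·55) = 1265/(343/20) = 25300/343 ≈ 73.761

CN_adj = 25300/343 ≈ 73.761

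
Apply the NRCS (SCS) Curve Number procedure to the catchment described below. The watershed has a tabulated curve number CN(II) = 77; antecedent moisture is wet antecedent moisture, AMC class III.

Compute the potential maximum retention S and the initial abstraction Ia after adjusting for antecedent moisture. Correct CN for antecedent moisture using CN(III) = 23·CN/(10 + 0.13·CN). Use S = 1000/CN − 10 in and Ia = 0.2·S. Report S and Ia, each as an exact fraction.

CN(III) from CN(II)=77: (23·77)/(10 + 0.13·77) = 7700/87 ≈ 88.506
Max retention: S = 1000/(7700/87) − 10 = 100/77 in (≈ 1.299 in)
Initial abstraction Ia = S/5 = (100/77)/5 = 20/77 ≈ 0.260 in

S = 100/77 in ≈ 1.299 in; Ia = 20/77 in ≈ 0.260 in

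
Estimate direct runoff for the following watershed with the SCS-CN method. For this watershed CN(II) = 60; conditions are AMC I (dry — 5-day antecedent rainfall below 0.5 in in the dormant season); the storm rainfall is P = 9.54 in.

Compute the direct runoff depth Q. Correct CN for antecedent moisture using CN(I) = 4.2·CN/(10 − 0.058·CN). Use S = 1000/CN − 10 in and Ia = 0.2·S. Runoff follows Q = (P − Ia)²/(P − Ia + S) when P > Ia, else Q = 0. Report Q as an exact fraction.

Q = 402042601/220660650 in ≈ 1.822 in

Dry (AMC I): CN(I) = 4.2·60/(10 − 0.058·60) = 252/(163/25) = 6300/163 ≈ 38.650
Max retention: S = 1000/(6300/163) − 10 = 1000/63 in (≈ 15.873 in)
Initial abstraction Ia = S/5 = (1000/63)/5 = 200/63 ≈ 3.175 in
Excess rainfall: 9.540 − 3.175 = 6.365 in; P > Ia so Q > 0
Runoff Q = (P−Ia)²/(P−Ia+S) = (6.365)²/(6.365+15.873) = 402042601/220660650 ≈ 1.822 in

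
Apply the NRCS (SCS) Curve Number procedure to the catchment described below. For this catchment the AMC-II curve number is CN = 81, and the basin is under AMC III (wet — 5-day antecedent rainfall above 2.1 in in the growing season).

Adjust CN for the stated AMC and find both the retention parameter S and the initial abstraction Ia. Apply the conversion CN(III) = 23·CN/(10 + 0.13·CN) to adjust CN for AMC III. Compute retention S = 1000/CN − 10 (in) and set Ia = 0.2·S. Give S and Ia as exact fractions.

Adjust CN=81 to AMC III: 23·81/(10 + 0.13·81) → 1863 ÷ (2053/100) = 186300/2053 ≈ 90.745
S = 1000/(186300/2053) − 10 = 1900/1863 in ≈ 1.020 in
Ia = 0.2S: 0.2·1.020 = 0.204 in (exactly 380/1863)

S = 1900/1863 in ≈ 1.020 in; Ia = 380/1863 in ≈ 0.204 in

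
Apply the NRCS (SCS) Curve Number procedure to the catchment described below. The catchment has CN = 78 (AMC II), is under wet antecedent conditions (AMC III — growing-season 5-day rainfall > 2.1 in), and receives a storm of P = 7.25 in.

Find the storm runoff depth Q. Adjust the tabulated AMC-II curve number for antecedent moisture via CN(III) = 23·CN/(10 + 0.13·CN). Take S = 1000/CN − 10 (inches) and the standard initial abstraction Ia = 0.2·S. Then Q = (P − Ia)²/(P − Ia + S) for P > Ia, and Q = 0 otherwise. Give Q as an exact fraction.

Q = 631667689/105964404 in ≈ 5.961 in

Adjust CN=78 to AMC III: 23·78/(10 + 0.13·78) → 1794 ÷ (1007/50) = 89700/1007 ≈ 89.076
Retention S: 1000/CN − 10 with CN=89.076 → S = 1100/897 ≈ 1.226 in
Ia = 0.2·(1100/897) = 220/897 in ≈ 0.245 in
Excess rainfall: 7.250 − 0.245 = 7.005 in; P > Ia so Q > 0
Q: (25133/3588)² ÷ (29533/3588) = 631667689/105964404 in (≈ 5.961 in)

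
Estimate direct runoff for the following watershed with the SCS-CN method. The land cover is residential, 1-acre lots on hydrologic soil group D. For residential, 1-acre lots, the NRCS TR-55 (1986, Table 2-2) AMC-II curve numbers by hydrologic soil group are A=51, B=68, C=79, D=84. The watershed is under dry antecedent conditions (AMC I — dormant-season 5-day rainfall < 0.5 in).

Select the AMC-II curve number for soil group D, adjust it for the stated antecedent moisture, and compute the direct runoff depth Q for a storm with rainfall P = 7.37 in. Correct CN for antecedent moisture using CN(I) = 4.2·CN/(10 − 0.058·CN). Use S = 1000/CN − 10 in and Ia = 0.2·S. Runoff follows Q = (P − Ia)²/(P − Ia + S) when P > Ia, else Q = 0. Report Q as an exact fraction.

Q = 81234690289/21389249700 in ≈ 3.798 in

NRCS table: residential, 1-acre lots, soil group D → CN(II) = 84
Dry (AMC I): CN(I) = 4.2·84/(10 − 0.058·84) = (1764/5)/(641/125) = 44100/641 ≈ 68.799
S = 1000/(44100/641) − 10 = 2000/441 in ≈ 4.535 in
Ia = 0.2S: 0.2·4.535 = 0.907 in (exactly 400/441)
Excess rainfall: 7.370 − 0.907 = 6.463 in; P > Ia so Q > 0
Q: (285017/44100)² ÷ (485017/44100) = 81234690289/21389249700 in (≈ 3.798 in)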